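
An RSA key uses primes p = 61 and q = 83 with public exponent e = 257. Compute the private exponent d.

φ(n) = (p−1)(q−1) = 60·82 = 4920.
Need d with 257·d ≡ 1 (mod 4920). Apply the extended Euclidean algorithm:
4920 = 19*257 + 37
257 = 6*37 + 35
37 = 1*35 + 2
35 = 17*2 + 1
2 = 2*1 + 0
Back-substitute:
1 = 35 − 17·2
1 = −17·37 + 18·35
1 = 18·257 − 125·37
1 = −125·4920 + 2393·257
So 257·2393 ≡ 1 (mod 4920), hence d = 2393.

2393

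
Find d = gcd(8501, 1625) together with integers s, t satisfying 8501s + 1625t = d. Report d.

1

Repeated division:
8501 = 5·1625 + 376
1625 = 4·376 + 121
376 = 3·121 + 13
121 = 9·13 + 4
13 = 3·4 + 1
4 = 4·1 + 0
gcd(8501, 1625) = 1.
Express as a combination:
1 = 13 − 3·4
1 = −3·121 + 28·13
1 = 28·376 − 87·121
1 = −87·1625 + 376·376
1 = 376·8501 − 1967·1625
So 1 = (376)·8501 + (-1967)·1625.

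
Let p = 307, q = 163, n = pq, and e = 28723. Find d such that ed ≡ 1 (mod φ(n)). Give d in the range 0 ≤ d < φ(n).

12031

φ(n) = (p−1)(q−1) = 306·162 = 49572.
Need d with 28723·d ≡ 1 (mod 49572). Apply the extended Euclidean algorithm:
49572 = 1×28723 + 20849
28723 = 1×20849 + 7874
20849 = 2×7874 + 5101
7874 = 1×5101 + 2773
5101 = 1×2773 + 2328
2773 = 1×2328 + 445
2328 = 5×445 + 103
445 = 4×103 + 33
103 = 3×33 + 4
33 = 8×4 + 1
4 = 4×1 + 0
Back-substitute:
1 = 33 − 8·4
1 = −8·103 + 25·33
1 = 25·445 − 108·103
1 = −108·2328 + 565·445
1 = 565·2773 − 673·2328
1 = −673·5101 + 1238·2773
1 = 1238·7874 − 1911·5101
1 = −1911·20849 + 5060·7874
1 = 5060·28723 − 6971·20849
1 = −6971·49572 + 12031·28723
So 28723·12031 ≡ 1 (mod 49572), hence d = 12031.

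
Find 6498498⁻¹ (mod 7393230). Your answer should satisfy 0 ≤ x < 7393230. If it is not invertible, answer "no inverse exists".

Euclidean algorithm on 7393230, 6498498:
7393230 = 1×6498498 + 894732
6498498 = 7×894732 + 235374
894732 = 3×235374 + 188610
235374 = 1×188610 + 46764
188610 = 4×46764 + 1554
46764 = 30×1554 + 144
1554 = 10×144 + 114
144 = 1×114 + 30
114 = 3×30 + 24
30 = 1×24 + 6
24 = 4×6 + 0
The gcd is 6, not 1, hence no inverse exists.

no inverse exists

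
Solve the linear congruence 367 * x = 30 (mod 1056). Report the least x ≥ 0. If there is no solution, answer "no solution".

354

First find gcd(367, 1056):
1056 = 2·367 + 322
367 = 1·322 + 45
322 = 7·45 + 7
45 = 6·7 + 3
7 = 2·3 + 1
3 = 3·1 + 0
gcd = 1, so a unique solution mod 1056 exists.
Back-substitute for the Bézout coefficients:
1 = 7 − 2·3
1 = −2·45 + 13·7
1 = 13·322 − 93·45
1 = −93·367 + 106·322
1 = 106·1056 − 305·367
So 367·(-305) ≡ 1 (mod 1056), giving 367⁻¹ ≡ 751.
x ≡ 367⁻¹·30 ≡ 751·30 ≡ 354 (mod 1056).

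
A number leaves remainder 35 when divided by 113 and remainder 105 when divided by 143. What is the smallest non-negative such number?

Write x = 35 + 113·k. Then 113·k ≡ 105 − 35 ≡ 70 (mod 143).
Need 113⁻¹ mod 143. Extended Euclid on (143, 113):
143 = 1*113 + 30
113 = 3*30 + 23
30 = 1*23 + 7
23 = 3*7 + 2
7 = 3*2 + 1
2 = 2*1 + 0
Back-substitute:
1 = 7 − 3·2
1 = −3·23 + 10·7
1 = 10·30 − 13·23
1 = −13·113 + 49·30
1 = 49·143 − 62·113
113⁻¹ ≡ 81 (mod 143), so k ≡ 81·70 ≡ 93 (mod 143).
x = 35 + 113·93 = 10544.

10544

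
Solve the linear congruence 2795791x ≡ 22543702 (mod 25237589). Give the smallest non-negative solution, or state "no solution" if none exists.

17537553

First find gcd(2795791, 25237589):
25237589 = 9*2795791 + 75470
2795791 = 37*75470 + 3401
75470 = 22*3401 + 648
3401 = 5*648 + 161
648 = 4*161 + 4
161 = 40*4 + 1
4 = 4*1 + 0
gcd = 1, so a unique solution mod 25237589 exists.
Back-substitute for the Bézout coefficients:
1 = 161 − 40·4
1 = −40·648 + 161·161
1 = 161·3401 − 845·648
1 = −845·75470 + 18751·3401
1 = 18751·2795791 − 694632·75470
1 = −694632·25237589 + 6270439·2795791
So 2795791·(6270439) ≡ 1 (mod 25237589), giving 2795791⁻¹ ≡ 6270439.
x ≡ 2795791⁻¹·22543702 ≡ 6270439·22543702 ≡ 17537553 (mod 25237589).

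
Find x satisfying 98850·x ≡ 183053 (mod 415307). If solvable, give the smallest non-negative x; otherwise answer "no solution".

36222

First find gcd(98850, 415307):
415307 = 4×98850 + 19907
98850 = 4×19907 + 19222
19907 = 1×19222 + 685
19222 = 28×685 + 42
685 = 16×42 + 13
42 = 3×13 + 3
13 = 4×3 + 1
3 = 3×1 + 0
gcd = 1, so a unique solution mod 415307 exists.
Back-substitute for the Bézout coefficients:
1 = 13 − 4·3
1 = −4·42 + 13·13
1 = 13·685 − 212·42
1 = −212·19222 + 5949·685
1 = 5949·19907 − 6161·19222
1 = −6161·98850 + 30593·19907
1 = 30593·415307 − 128533·98850
So 98850·(-128533) ≡ 1 (mod 415307), giving 98850⁻¹ ≡ 286774.
x ≡ 98850⁻¹·183053 ≡ 286774·183053 ≡ 36222 (mod 415307).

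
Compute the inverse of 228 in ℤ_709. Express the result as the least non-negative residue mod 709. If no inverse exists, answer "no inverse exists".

482

Apply the Euclidean algorithm to 709 and 228:
709 = 3*228 + 25
228 = 9*25 + 3
25 = 8*3 + 1
3 = 3*1 + 0
The gcd is 1. Working backward:
1 = 25 − 8·3
1 = −8·228 + 73·25
1 = 73·709 − 227·228
Thus 228·(-227) ≡ 1 (mod 709); reducing, -227 mod 709 = 482.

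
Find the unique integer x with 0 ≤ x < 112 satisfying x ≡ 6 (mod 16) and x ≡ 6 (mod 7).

6

Write x = 6 + 16·k. Then 16·k ≡ 6 − 6 ≡ 0 (mod 7).
Need 16⁻¹ mod 7. Extended Euclid on (7, 2):
7 = 3*2 + 1
2 = 2*1 + 0
Back-substitute:
1 = 7 − 3·2
16⁻¹ ≡ 4 (mod 7), so k ≡ 4·0 ≡ 0 (mod 7).
x = 6 + 16·0 = 6.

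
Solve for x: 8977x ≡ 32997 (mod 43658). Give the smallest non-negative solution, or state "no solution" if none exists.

35253

First find gcd(8977, 43658):
43658 = 4*8977 + 7750
8977 = 1*7750 + 1227
7750 = 6*1227 + 388
1227 = 3*388 + 63
388 = 6*63 + 10
63 = 6*10 + 3
10 = 3*3 + 1
3 = 3*1 + 0
gcd = 1, so a unique solution mod 43658 exists.
Back-substitute for the Bézout coefficients:
1 = 10 − 3·3
1 = −3·63 + 19·10
1 = 19·388 − 117·63
1 = −117·1227 + 370·388
1 = 370·7750 − 2337·1227
1 = −2337·8977 + 2707·7750
1 = 2707·43658 − 13165·8977
So 8977·(-13165) ≡ 1 (mod 43658), giving 8977⁻¹ ≡ 30493.
x ≡ 8977⁻¹·32997 ≡ 30493·32997 ≡ 35253 (mod 43658).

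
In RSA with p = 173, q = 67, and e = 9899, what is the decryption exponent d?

φ(n) = (p−1)(q−1) = 172·66 = 11352.
Need d with 9899·d ≡ 1 (mod 11352). Apply the extended Euclidean algorithm:
11352 = 1·9899 + 1453
9899 = 6·1453 + 1181
1453 = 1·1181 + 272
1181 = 4·272 + 93
272 = 2·93 + 86
93 = 1·86 + 7
86 = 12·7 + 2
7 = 3·2 + 1
2 = 2·1 + 0
Back-substitute:
1 = 7 − 3·2
1 = −3·86 + 37·7
1 = 37·93 − 40·86
1 = −40·272 + 117·93
1 = 117·1181 − 508·272
1 = −508·1453 + 625·1181
1 = 625·9899 − 4258·1453
1 = −4258·11352 + 4883·9899
So 9899·4883 ≡ 1 (mod 11352), hence d = 4883.

4883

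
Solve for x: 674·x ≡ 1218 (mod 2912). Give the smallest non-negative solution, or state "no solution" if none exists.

1393

First find gcd(674, 2912):
2912 = 4·674 + 216
674 = 3·216 + 26
216 = 8·26 + 8
26 = 3·8 + 2
8 = 4·2 + 0
gcd = 2 and 2 | 1218, so solutions exist. Divide through by 2: 337x ≡ 609 (mod 1456).
Now find 337⁻¹ mod 1456:
1456 = 4*337 + 108
337 = 3*108 + 13
108 = 8*13 + 4
13 = 3*4 + 1
4 = 4*1 + 0
Back-substitute:
1 = 13 − 3·4
1 = −3·108 + 25·13
1 = 25·337 − 78·108
1 = −78·1456 + 337·337
So 337⁻¹ ≡ 337 (mod 1456).
Then x ≡ 337·609 ≡ 1393 (mod 1456); the smallest non-negative solution is x = 1393.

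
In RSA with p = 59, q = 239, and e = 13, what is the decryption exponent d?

7433

φ(n) = (p−1)(q−1) = 58·238 = 13804.
Need d with 13·d ≡ 1 (mod 13804). Apply the extended Euclidean algorithm:
13804 = 1061·13 + 11
13 = 1·11 + 2
11 = 5·2 + 1
2 = 2·1 + 0
Back-substitute:
1 = 11 − 5·2
1 = −5·13 + 6·11
1 = 6·13804 − 6371·13
So 13·(-6371) ≡ 1 (mod 13804), hence d ≡ -6371 ≡ 7433 (mod 13804).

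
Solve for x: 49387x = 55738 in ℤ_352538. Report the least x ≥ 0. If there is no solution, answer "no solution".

First find gcd(49387, 352538):
352538 = 7·49387 + 6829
49387 = 7·6829 + 1584
6829 = 4·1584 + 493
1584 = 3·493 + 105
493 = 4·105 + 73
105 = 1·73 + 32
73 = 2·32 + 9
32 = 3·9 + 5
9 = 1·5 + 4
5 = 1·4 + 1
4 = 4·1 + 0
gcd = 1, so a unique solution mod 352538 exists.
Back-substitute for the Bézout coefficients:
1 = 5 − 4
1 = −9 + 2·5
1 = 2·32 − 7·9
1 = −7·73 + 16·32
1 = 16·105 − 23·73
1 = −23·493 + 108·105
1 = 108·1584 − 347·493
1 = −347·6829 + 1496·1584
1 = 1496·49387 − 10819·6829
1 = −10819·352538 + 77229·49387
So 49387·(77229) ≡ 1 (mod 352538), giving 49387⁻¹ ≡ 77229.
x ≡ 49387⁻¹·55738 ≡ 77229·55738 ≡ 101022 (mod 352538).

101022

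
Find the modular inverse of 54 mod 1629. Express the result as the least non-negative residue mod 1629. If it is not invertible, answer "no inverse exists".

Euclidean algorithm on 1629, 54:
1629 = 30·54 + 9
54 = 6·9 + 0
gcd(54, 1629) = 9 ≠ 1, so 54 has no multiplicative inverse modulo 1629.

no inverse exists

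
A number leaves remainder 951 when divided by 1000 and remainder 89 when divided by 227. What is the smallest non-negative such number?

Write x = 951 + 1000·k. Then 1000·k ≡ 89 − 951 ≡ 46 (mod 227).
Need 1000⁻¹ mod 227. Extended Euclid on (227, 92):
227 = 2*92 + 43
92 = 2*43 + 6
43 = 7*6 + 1
6 = 6*1 + 0
Back-substitute:
1 = 43 − 7·6
1 = −7·92 + 15·43
1 = 15·227 − 37·92
1000⁻¹ ≡ 190 (mod 227), so k ≡ 190·46 ≡ 114 (mod 227).
x = 951 + 1000·114 = 114951.

114951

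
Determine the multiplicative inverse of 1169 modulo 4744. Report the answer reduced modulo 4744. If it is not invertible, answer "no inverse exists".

Run Euclid on (4744, 1169):
4744 = 4×1169 + 68
1169 = 17×68 + 13
68 = 5×13 + 3
13 = 4×3 + 1
3 = 3×1 + 0
gcd = 1, so the inverse exists. Back-substitute:
1 = 13 − 4·3
1 = −4·68 + 21·13
1 = 21·1169 − 361·68
1 = −361·4744 + 1465·1169
So 1169·1465 ≡ 1 (mod 4744).

1465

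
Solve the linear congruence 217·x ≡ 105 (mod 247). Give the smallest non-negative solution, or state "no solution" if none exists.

First find gcd(217, 247):
247 = 1×217 + 30
217 = 7×30 + 7
30 = 4×7 + 2
7 = 3×2 + 1
2 = 2×1 + 0
gcd = 1, so a unique solution mod 247 exists.
Back-substitute for the Bézout coefficients:
1 = 7 − 3·2
1 = −3·30 + 13·7
1 = 13·217 − 94·30
1 = −94·247 + 107·217
So 217·(107) ≡ 1 (mod 247), giving 217⁻¹ ≡ 107.
x ≡ 217⁻¹·105 ≡ 107·105 ≡ 120 (mod 247).

120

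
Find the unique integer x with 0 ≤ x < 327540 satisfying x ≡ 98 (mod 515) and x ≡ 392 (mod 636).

77348

Write x = 98 + 515·k. Then 515·k ≡ 392 − 98 ≡ 294 (mod 636).
Need 515⁻¹ mod 636. Extended Euclid on (636, 515):
636 = 1·515 + 121
515 = 4·121 + 31
121 = 3·31 + 28
31 = 1·28 + 3
28 = 9·3 + 1
3 = 3·1 + 0
Back-substitute:
1 = 28 − 9·3
1 = −9·31 + 10·28
1 = 10·121 − 39·31
1 = −39·515 + 166·121
1 = 166·636 − 205·515
515⁻¹ ≡ 431 (mod 636), so k ≡ 431·294 ≡ 150 (mod 636).
x = 98 + 515·150 = 77348.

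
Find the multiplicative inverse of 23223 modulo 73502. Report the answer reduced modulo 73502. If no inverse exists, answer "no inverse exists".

Apply the Euclidean algorithm to 73502 and 23223:
73502 = 3*23223 + 3833
23223 = 6*3833 + 225
3833 = 17*225 + 8
225 = 28*8 + 1
8 = 8*1 + 0
Since gcd(23223, 73502) = 1, back-substitute to write 1 as a combination:
1 = 225 − 28·8
1 = −28·3833 + 477·225
1 = 477·23223 − 2890·3833
1 = −2890·73502 + 9147·23223
So 23223·9147 ≡ 1 (mod 73502).

9147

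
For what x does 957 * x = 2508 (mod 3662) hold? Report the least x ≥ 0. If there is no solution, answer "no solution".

First find gcd(957, 3662):
3662 = 3·957 + 791
957 = 1·791 + 166
791 = 4·166 + 127
166 = 1·127 + 39
127 = 3·39 + 10
39 = 3·10 + 9
10 = 1·9 + 1
9 = 9·1 + 0
gcd = 1, so a unique solution mod 3662 exists.
Back-substitute for the Bézout coefficients:
1 = 10 − 9
1 = −39 + 4·10
1 = 4·127 − 13·39
1 = −13·166 + 17·127
1 = 17·791 − 81·166
1 = −81·957 + 98·791
1 = 98·3662 − 375·957
So 957·(-375) ≡ 1 (mod 3662), giving 957⁻¹ ≡ 3287.
x ≡ 957⁻¹·2508 ≡ 3287·2508 ≡ 634 (mod 3662).

634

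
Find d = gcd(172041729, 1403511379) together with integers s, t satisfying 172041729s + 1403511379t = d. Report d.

1

Euclidean algorithm:
1403511379 = 8×172041729 + 27177547
172041729 = 6×27177547 + 8976447
27177547 = 3×8976447 + 248206
8976447 = 36×248206 + 41031
248206 = 6×41031 + 2020
41031 = 20×2020 + 631
2020 = 3×631 + 127
631 = 4×127 + 123
127 = 1×123 + 4
123 = 30×4 + 3
4 = 1×3 + 1
3 = 3×1 + 0
gcd(172041729, 1403511379) = 1.
Working backward:
1 = 4 − 3
1 = −123 + 31·4
1 = 31·127 − 32·123
1 = −32·631 + 159·127
1 = 159·2020 − 509·631
1 = −509·41031 + 10339·2020
1 = 10339·248206 − 62543·41031
1 = −62543·8976447 + 2261887·248206
1 = 2261887·27177547 − 6848204·8976447
1 = −6848204·172041729 + 43351111·27177547
1 = 43351111·1403511379 − 353657092·172041729
So 1 = (43351111)·1403511379 + (-353657092)·172041729.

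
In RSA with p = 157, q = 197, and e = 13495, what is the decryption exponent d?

φ(n) = (p−1)(q−1) = 156·196 = 30576.
Need d with 13495·d ≡ 1 (mod 30576). Apply the extended Euclidean algorithm:
30576 = 2·13495 + 3586
13495 = 3·3586 + 2737
3586 = 1·2737 + 849
2737 = 3·849 + 190
849 = 4·190 + 89
190 = 2·89 + 12
89 = 7·12 + 5
12 = 2·5 + 2
5 = 2·2 + 1
2 = 2·1 + 0
Back-substitute:
1 = 5 − 2·2
1 = −2·12 + 5·5
1 = 5·89 − 37·12
1 = −37·190 + 79·89
1 = 79·849 − 353·190
1 = −353·2737 + 1138·849
1 = 1138·3586 − 1491·2737
1 = −1491·13495 + 5611·3586
1 = 5611·30576 − 12713·13495
So 13495·(-12713) ≡ 1 (mod 30576), hence d ≡ -12713 ≡ 17863 (mod 30576).

17863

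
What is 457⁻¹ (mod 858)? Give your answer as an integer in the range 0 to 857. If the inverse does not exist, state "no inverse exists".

Extended Euclidean algorithm:
858 = 1·457 + 401
457 = 1·401 + 56
401 = 7·56 + 9
56 = 6·9 + 2
9 = 4·2 + 1
2 = 2·1 + 0
Since gcd(457, 858) = 1, back-substitute to write 1 as a combination:
1 = 9 − 4·2
1 = −4·56 + 25·9
1 = 25·401 − 179·56
1 = −179·457 + 204·401
1 = 204·858 − 383·457
Hence 457⁻¹ ≡ -383 ≡ 475 (mod 858).

475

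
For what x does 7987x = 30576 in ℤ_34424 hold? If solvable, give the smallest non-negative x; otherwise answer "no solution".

First find gcd(7987, 34424):
34424 = 4·7987 + 2476
7987 = 3·2476 + 559
2476 = 4·559 + 240
559 = 2·240 + 79
240 = 3·79 + 3
79 = 26·3 + 1
3 = 3·1 + 0
gcd = 1, so a unique solution mod 34424 exists.
Back-substitute for the Bézout coefficients:
1 = 79 − 26·3
1 = −26·240 + 79·79
1 = 79·559 − 184·240
1 = −184·2476 + 815·559
1 = 815·7987 − 2629·2476
1 = −2629·34424 + 11331·7987
So 7987·(11331) ≡ 1 (mod 34424), giving 7987⁻¹ ≡ 11331.
x ≡ 7987⁻¹·30576 ≡ 11331·30576 ≡ 13520 (mod 34424).

13520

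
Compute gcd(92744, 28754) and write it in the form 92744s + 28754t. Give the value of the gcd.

Apply Euclid's algorithm to 92744 and 28754:
92744 = 3·28754 + 6482
28754 = 4·6482 + 2826
6482 = 2·2826 + 830
2826 = 3·830 + 336
830 = 2·336 + 158
336 = 2·158 + 20
158 = 7·20 + 18
20 = 1·18 + 2
18 = 9·2 + 0
gcd(92744, 28754) = 2.
Working backward:
2 = 20 − 18
2 = −158 + 8·20
2 = 8·336 − 17·158
2 = −17·830 + 42·336
2 = 42·2826 − 143·830
2 = −143·6482 + 328·2826
2 = 328·28754 − 1455·6482
2 = −1455·92744 + 4693·28754
So 2 = (-1455)·92744 + (4693)·28754.

2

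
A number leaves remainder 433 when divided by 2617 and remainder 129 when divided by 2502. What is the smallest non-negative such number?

Write x = 433 + 2617·k. Then 2617·k ≡ 129 − 433 ≡ 2198 (mod 2502).
Need 2617⁻¹ mod 2502. Extended Euclid on (2502, 115):
2502 = 21·115 + 87
115 = 1·87 + 28
87 = 3·28 + 3
28 = 9·3 + 1
3 = 3·1 + 0
Back-substitute:
1 = 28 − 9·3
1 = −9·87 + 28·28
1 = 28·115 − 37·87
1 = −37·2502 + 805·115
2617⁻¹ ≡ 805 (mod 2502), so k ≡ 805·2198 ≡ 476 (mod 2502).
x = 433 + 2617·476 = 1246125.

1246125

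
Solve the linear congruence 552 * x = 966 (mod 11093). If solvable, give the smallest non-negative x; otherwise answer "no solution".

First find gcd(552, 11093):
11093 = 20×552 + 53
552 = 10×53 + 22
53 = 2×22 + 9
22 = 2×9 + 4
9 = 2×4 + 1
4 = 4×1 + 0
gcd = 1, so a unique solution mod 11093 exists.
Back-substitute for the Bézout coefficients:
1 = 9 − 2·4
1 = −2·22 + 5·9
1 = 5·53 − 12·22
1 = −12·552 + 125·53
1 = 125·11093 − 2512·552
So 552·(-2512) ≡ 1 (mod 11093), giving 552⁻¹ ≡ 8581.
x ≡ 552⁻¹·966 ≡ 8581·966 ≡ 2775 (mod 11093).

2775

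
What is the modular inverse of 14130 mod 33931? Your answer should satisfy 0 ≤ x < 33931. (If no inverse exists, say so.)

25716

gcd(33931, 14130) by repeated division:
33931 = 2*14130 + 5671
14130 = 2*5671 + 2788
5671 = 2*2788 + 95
2788 = 29*95 + 33
95 = 2*33 + 29
33 = 1*29 + 4
29 = 7*4 + 1
4 = 4*1 + 0
The gcd is 1. Working backward:
1 = 29 − 7·4
1 = −7·33 + 8·29
1 = 8·95 − 23·33
1 = −23·2788 + 675·95
1 = 675·5671 − 1373·2788
1 = −1373·14130 + 3421·5671
1 = 3421·33931 − 8215·14130
So 14130·(-8215) ≡ 1 (mod 33931), and -8215 ≡ 25716 (mod 33931).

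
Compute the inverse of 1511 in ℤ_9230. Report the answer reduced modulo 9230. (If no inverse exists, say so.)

4221

gcd(9230, 1511) by repeated division:
9230 = 6*1511 + 164
1511 = 9*164 + 35
164 = 4*35 + 24
35 = 1*24 + 11
24 = 2*11 + 2
11 = 5*2 + 1
2 = 2*1 + 0
Since gcd(1511, 9230) = 1, back-substitute to write 1 as a combination:
1 = 11 − 5·2
1 = −5·24 + 11·11
1 = 11·35 − 16·24
1 = −16·164 + 75·35
1 = 75·1511 − 691·164
1 = −691·9230 + 4221·1511
So 1511·4221 ≡ 1 (mod 9230).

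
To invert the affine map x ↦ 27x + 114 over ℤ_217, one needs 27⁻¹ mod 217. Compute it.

209

gcd(217, 27) by repeated division:
217 = 8·27 + 1
27 = 27·1 + 0
The gcd is 1. Working backward:
1 = 217 − 8·27
So 27·(-8) ≡ 1 (mod 217), and -8 ≡ 209 (mod 217).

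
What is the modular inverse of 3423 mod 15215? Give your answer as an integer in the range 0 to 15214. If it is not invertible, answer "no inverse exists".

8112

Run Euclid on (15215, 3423):
15215 = 4·3423 + 1523
3423 = 2·1523 + 377
1523 = 4·377 + 15
377 = 25·15 + 2
15 = 7·2 + 1
2 = 2·1 + 0
Since gcd(3423, 15215) = 1, back-substitute to write 1 as a combination:
1 = 15 − 7·2
1 = −7·377 + 176·15
1 = 176·1523 − 711·377
1 = −711·3423 + 1598·1523
1 = 1598·15215 − 7103·3423
Thus 3423·(-7103) ≡ 1 (mod 15215); reducing, -7103 mod 15215 = 8112.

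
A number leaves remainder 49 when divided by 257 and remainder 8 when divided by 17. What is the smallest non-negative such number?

1334

Write x = 49 + 257·k. Then 257·k ≡ 8 − 49 ≡ 10 (mod 17).
Need 257⁻¹ mod 17. Extended Euclid on (17, 2):
17 = 8×2 + 1
2 = 2×1 + 0
Back-substitute:
1 = 17 − 8·2
257⁻¹ ≡ 9 (mod 17), so k ≡ 9·10 ≡ 5 (mod 17).
x = 49 + 257·5 = 1334.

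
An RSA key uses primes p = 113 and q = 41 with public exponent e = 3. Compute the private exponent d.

φ(n) = (p−1)(q−1) = 112·40 = 4480.
Need d with 3·d ≡ 1 (mod 4480). Apply the extended Euclidean algorithm:
4480 = 1493·3 + 1
3 = 3·1 + 0
Back-substitute:
1 = 4480 − 1493·3
So 3·(-1493) ≡ 1 (mod 4480), hence d ≡ -1493 ≡ 2987 (mod 4480).

2987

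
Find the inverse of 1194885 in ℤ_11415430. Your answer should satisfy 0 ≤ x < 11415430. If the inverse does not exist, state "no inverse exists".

Compute gcd(1194885, 11415430):
11415430 = 9×1194885 + 661465
1194885 = 1×661465 + 533420
661465 = 1×533420 + 128045
533420 = 4×128045 + 21240
128045 = 6×21240 + 605
21240 = 35×605 + 65
605 = 9×65 + 20
65 = 3×20 + 5
20 = 4×5 + 0
gcd(1194885, 11415430) = 5 ≠ 1, so 1194885 has no multiplicative inverse modulo 11415430.

no inverse exists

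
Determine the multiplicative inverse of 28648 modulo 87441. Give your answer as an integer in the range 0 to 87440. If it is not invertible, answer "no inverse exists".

Extended Euclidean algorithm:
87441 = 3*28648 + 1497
28648 = 19*1497 + 205
1497 = 7*205 + 62
205 = 3*62 + 19
62 = 3*19 + 5
19 = 3*5 + 4
5 = 1*4 + 1
4 = 4*1 + 0
The gcd is 1. Working backward:
1 = 5 − 4
1 = −19 + 4·5
1 = 4·62 − 13·19
1 = −13·205 + 43·62
1 = 43·1497 − 314·205
1 = −314·28648 + 6009·1497
1 = 6009·87441 − 18341·28648
So 28648·(-18341) ≡ 1 (mod 87441), and -18341 ≡ 69100 (mod 87441).

69100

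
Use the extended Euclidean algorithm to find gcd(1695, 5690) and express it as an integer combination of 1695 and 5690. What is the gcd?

5

Euclidean algorithm:
5690 = 3·1695 + 605
1695 = 2·605 + 485
605 = 1·485 + 120
485 = 4·120 + 5
120 = 24·5 + 0
gcd(1695, 5690) = 5.
Working backward:
5 = 485 − 4·120
5 = −4·605 + 5·485
5 = 5·1695 − 14·605
5 = −14·5690 + 47·1695
So 5 = (-14)·5690 + (47)·1695.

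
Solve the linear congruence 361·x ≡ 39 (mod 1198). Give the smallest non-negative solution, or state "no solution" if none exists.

First find gcd(361, 1198):
1198 = 3·361 + 115
361 = 3·115 + 16
115 = 7·16 + 3
16 = 5·3 + 1
3 = 3·1 + 0
gcd = 1, so a unique solution mod 1198 exists.
Back-substitute for the Bézout coefficients:
1 = 16 − 5·3
1 = −5·115 + 36·16
1 = 36·361 − 113·115
1 = −113·1198 + 375·361
So 361·(375) ≡ 1 (mod 1198), giving 361⁻¹ ≡ 375.
x ≡ 361⁻¹·39 ≡ 375·39 ≡ 249 (mod 1198).

249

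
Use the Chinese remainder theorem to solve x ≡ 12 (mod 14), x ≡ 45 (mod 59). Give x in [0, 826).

222

Write x = 12 + 14·k. Then 14·k ≡ 45 − 12 ≡ 33 (mod 59).
Need 14⁻¹ mod 59. Extended Euclid on (59, 14):
59 = 4*14 + 3
14 = 4*3 + 2
3 = 1*2 + 1
2 = 2*1 + 0
Back-substitute:
1 = 3 − 2
1 = −14 + 5·3
1 = 5·59 − 21·14
14⁻¹ ≡ 38 (mod 59), so k ≡ 38·33 ≡ 15 (mod 59).
x = 12 + 14·15 = 222.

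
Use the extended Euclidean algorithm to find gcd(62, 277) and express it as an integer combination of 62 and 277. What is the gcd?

Repeated division:
277 = 4·62 + 29
62 = 2·29 + 4
29 = 7·4 + 1
4 = 4·1 + 0
gcd(62, 277) = 1.
Working backward:
1 = 29 − 7·4
1 = −7·62 + 15·29
1 = 15·277 − 67·62
So 1 = (15)·277 + (-67)·62.

1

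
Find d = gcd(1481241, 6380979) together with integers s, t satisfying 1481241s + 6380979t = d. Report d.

3

Euclidean algorithm:
6380979 = 4·1481241 + 456015
1481241 = 3·456015 + 113196
456015 = 4·113196 + 3231
113196 = 35·3231 + 111
3231 = 29·111 + 12
111 = 9·12 + 3
12 = 4·3 + 0
gcd(1481241, 6380979) = 3.
Express as a combination:
3 = 111 − 9·12
3 = −9·3231 + 262·111
3 = 262·113196 − 9179·3231
3 = −9179·456015 + 36978·113196
3 = 36978·1481241 − 120113·456015
3 = −120113·6380979 + 517430·1481241
So 3 = (-120113)·6380979 + (517430)·1481241.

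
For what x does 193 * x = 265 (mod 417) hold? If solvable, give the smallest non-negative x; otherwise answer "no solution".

First find gcd(193, 417):
417 = 2×193 + 31
193 = 6×31 + 7
31 = 4×7 + 3
7 = 2×3 + 1
3 = 3×1 + 0
gcd = 1, so a unique solution mod 417 exists.
Back-substitute for the Bézout coefficients:
1 = 7 − 2·3
1 = −2·31 + 9·7
1 = 9·193 − 56·31
1 = −56·417 + 121·193
So 193·(121) ≡ 1 (mod 417), giving 193⁻¹ ≡ 121.
x ≡ 193⁻¹·265 ≡ 121·265 ≡ 373 (mod 417).

373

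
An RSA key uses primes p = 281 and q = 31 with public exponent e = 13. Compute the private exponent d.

φ(n) = (p−1)(q−1) = 280·30 = 8400.
Need d with 13·d ≡ 1 (mod 8400). Apply the extended Euclidean algorithm:
8400 = 646*13 + 2
13 = 6*2 + 1
2 = 2*1 + 0
Back-substitute:
1 = 13 − 6·2
1 = −6·8400 + 3877·13
So 13·3877 ≡ 1 (mod 8400), hence d = 3877.

3877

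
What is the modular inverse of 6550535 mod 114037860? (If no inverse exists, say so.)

Euclidean algorithm on 114037860, 6550535:
114037860 = 17·6550535 + 2678765
6550535 = 2·2678765 + 1193005
2678765 = 2·1193005 + 292755
1193005 = 4·292755 + 21985
292755 = 13·21985 + 6950
21985 = 3·6950 + 1135
6950 = 6·1135 + 140
1135 = 8·140 + 15
140 = 9·15 + 5
15 = 3·5 + 0
gcd(6550535, 114037860) = 5 ≠ 1, so 6550535 has no multiplicative inverse modulo 114037860.

no inverse exists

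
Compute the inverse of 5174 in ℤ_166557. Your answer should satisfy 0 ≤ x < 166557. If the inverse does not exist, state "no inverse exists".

Run Euclid on (166557, 5174):
166557 = 32×5174 + 989
5174 = 5×989 + 229
989 = 4×229 + 73
229 = 3×73 + 10
73 = 7×10 + 3
10 = 3×3 + 1
3 = 3×1 + 0
gcd = 1, so the inverse exists. Back-substitute:
1 = 10 − 3·3
1 = −3·73 + 22·10
1 = 22·229 − 69·73
1 = −69·989 + 298·229
1 = 298·5174 − 1559·989
1 = −1559·166557 + 50186·5174
So 5174·50186 ≡ 1 (mod 166557).

50186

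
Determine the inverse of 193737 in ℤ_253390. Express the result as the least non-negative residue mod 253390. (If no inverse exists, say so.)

Apply the Euclidean algorithm to 253390 and 193737:
253390 = 1·193737 + 59653
193737 = 3·59653 + 14778
59653 = 4·14778 + 541
14778 = 27·541 + 171
541 = 3·171 + 28
171 = 6·28 + 3
28 = 9·3 + 1
3 = 3·1 + 0
Since gcd(193737, 253390) = 1, back-substitute to write 1 as a combination:
1 = 28 − 9·3
1 = −9·171 + 55·28
1 = 55·541 − 174·171
1 = −174·14778 + 4753·541
1 = 4753·59653 − 19186·14778
1 = −19186·193737 + 62311·59653
1 = 62311·253390 − 81497·193737
Hence 193737⁻¹ ≡ -81497 ≡ 171893 (mod 253390).

171893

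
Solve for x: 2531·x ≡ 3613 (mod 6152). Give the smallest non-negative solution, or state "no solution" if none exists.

2663

First find gcd(2531, 6152):
6152 = 2·2531 + 1090
2531 = 2·1090 + 351
1090 = 3·351 + 37
351 = 9·37 + 18
37 = 2·18 + 1
18 = 18·1 + 0
gcd = 1, so a unique solution mod 6152 exists.
Back-substitute for the Bézout coefficients:
1 = 37 − 2·18
1 = −2·351 + 19·37
1 = 19·1090 − 59·351
1 = −59·2531 + 137·1090
1 = 137·6152 − 333·2531
So 2531·(-333) ≡ 1 (mod 6152), giving 2531⁻¹ ≡ 5819.
x ≡ 2531⁻¹·3613 ≡ 5819·3613 ≡ 2663 (mod 6152).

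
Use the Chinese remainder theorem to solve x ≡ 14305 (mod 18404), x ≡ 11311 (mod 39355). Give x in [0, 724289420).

441967961

Write x = 14305 + 18404·k. Then 18404·k ≡ 11311 − 14305 ≡ 36361 (mod 39355).
Need 18404⁻¹ mod 39355. Extended Euclid on (39355, 18404):
39355 = 2·18404 + 2547
18404 = 7·2547 + 575
2547 = 4·575 + 247
575 = 2·247 + 81
247 = 3·81 + 4
81 = 20·4 + 1
4 = 4·1 + 0
Back-substitute:
1 = 81 − 20·4
1 = −20·247 + 61·81
1 = 61·575 − 142·247
1 = −142·2547 + 629·575
1 = 629·18404 − 4545·2547
1 = −4545·39355 + 9719·18404
18404⁻¹ ≡ 9719 (mod 39355), so k ≡ 9719·36361 ≡ 24014 (mod 39355).
x = 14305 + 18404·24014 = 441967961.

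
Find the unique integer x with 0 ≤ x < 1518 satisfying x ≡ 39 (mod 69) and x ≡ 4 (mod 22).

Write x = 39 + 69·k. Then 69·k ≡ 4 − 39 ≡ 9 (mod 22).
Need 69⁻¹ mod 22. Extended Euclid on (22, 3):
22 = 7*3 + 1
3 = 3*1 + 0
Back-substitute:
1 = 22 − 7·3
69⁻¹ ≡ 15 (mod 22), so k ≡ 15·9 ≡ 3 (mod 22).
x = 39 + 69·3 = 246.

246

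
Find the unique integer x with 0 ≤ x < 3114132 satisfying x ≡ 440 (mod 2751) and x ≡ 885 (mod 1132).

Write x = 440 + 2751·k. Then 2751·k ≡ 885 − 440 ≡ 445 (mod 1132).
Need 2751⁻¹ mod 1132. Extended Euclid on (1132, 487):
1132 = 2*487 + 158
487 = 3*158 + 13
158 = 12*13 + 2
13 = 6*2 + 1
2 = 2*1 + 0
Back-substitute:
1 = 13 − 6·2
1 = −6·158 + 73·13
1 = 73·487 − 225·158
1 = −225·1132 + 523·487
2751⁻¹ ≡ 523 (mod 1132), so k ≡ 523·445 ≡ 675 (mod 1132).
x = 440 + 2751·675 = 1857365.

1857365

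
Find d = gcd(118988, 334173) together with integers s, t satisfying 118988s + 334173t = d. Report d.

1

Apply Euclid's algorithm to 334173 and 118988:
334173 = 2*118988 + 96197
118988 = 1*96197 + 22791
96197 = 4*22791 + 5033
22791 = 4*5033 + 2659
5033 = 1*2659 + 2374
2659 = 1*2374 + 285
2374 = 8*285 + 94
285 = 3*94 + 3
94 = 31*3 + 1
3 = 3*1 + 0
gcd(118988, 334173) = 1.
Back-substituting:
1 = 94 − 31·3
1 = −31·285 + 94·94
1 = 94·2374 − 783·285
1 = −783·2659 + 877·2374
1 = 877·5033 − 1660·2659
1 = −1660·22791 + 7517·5033
1 = 7517·96197 − 31728·22791
1 = −31728·118988 + 39245·96197
1 = 39245·334173 − 110218·118988
So 1 = (39245)·334173 + (-110218)·118988.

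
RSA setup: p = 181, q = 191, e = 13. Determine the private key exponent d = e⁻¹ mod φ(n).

φ(n) = (p−1)(q−1) = 180·190 = 34200.
Need d with 13·d ≡ 1 (mod 34200). Apply the extended Euclidean algorithm:
34200 = 2630×13 + 10
13 = 1×10 + 3
10 = 3×3 + 1
3 = 3×1 + 0
Back-substitute:
1 = 10 − 3·3
1 = −3·13 + 4·10
1 = 4·34200 − 10523·13
So 13·(-10523) ≡ 1 (mod 34200), hence d ≡ -10523 ≡ 23677 (mod 34200).

23677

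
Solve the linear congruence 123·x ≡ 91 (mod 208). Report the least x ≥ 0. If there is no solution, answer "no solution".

65

First find gcd(123, 208):
208 = 1*123 + 85
123 = 1*85 + 38
85 = 2*38 + 9
38 = 4*9 + 2
9 = 4*2 + 1
2 = 2*1 + 0
gcd = 1, so a unique solution mod 208 exists.
Back-substitute for the Bézout coefficients:
1 = 9 − 4·2
1 = −4·38 + 17·9
1 = 17·85 − 38·38
1 = −38·123 + 55·85
1 = 55·208 − 93·123
So 123·(-93) ≡ 1 (mod 208), giving 123⁻¹ ≡ 115.
x ≡ 123⁻¹·91 ≡ 115·91 ≡ 65 (mod 208).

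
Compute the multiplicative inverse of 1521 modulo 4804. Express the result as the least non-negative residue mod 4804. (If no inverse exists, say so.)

897

Run Euclid on (4804, 1521):
4804 = 3*1521 + 241
1521 = 6*241 + 75
241 = 3*75 + 16
75 = 4*16 + 11
16 = 1*11 + 5
11 = 2*5 + 1
5 = 5*1 + 0
Since gcd(1521, 4804) = 1, back-substitute to write 1 as a combination:
1 = 11 − 2·5
1 = −2·16 + 3·11
1 = 3·75 − 14·16
1 = −14·241 + 45·75
1 = 45·1521 − 284·241
1 = −284·4804 + 897·1521
So 1521·897 ≡ 1 (mod 4804).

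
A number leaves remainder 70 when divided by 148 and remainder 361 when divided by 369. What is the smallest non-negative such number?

25822

Write x = 70 + 148·k. Then 148·k ≡ 361 − 70 ≡ 291 (mod 369).
Need 148⁻¹ mod 369. Extended Euclid on (369, 148):
369 = 2·148 + 73
148 = 2·73 + 2
73 = 36·2 + 1
2 = 2·1 + 0
Back-substitute:
1 = 73 − 36·2
1 = −36·148 + 73·73
1 = 73·369 − 182·148
148⁻¹ ≡ 187 (mod 369), so k ≡ 187·291 ≡ 174 (mod 369).
x = 70 + 148·174 = 25822.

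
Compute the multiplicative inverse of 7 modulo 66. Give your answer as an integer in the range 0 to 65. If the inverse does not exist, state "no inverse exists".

19

Apply the Euclidean algorithm to 66 and 7:
66 = 9×7 + 3
7 = 2×3 + 1
3 = 3×1 + 0
gcd = 1, so the inverse exists. Back-substitute:
1 = 7 − 2·3
1 = −2·66 + 19·7
So 7·19 ≡ 1 (mod 66).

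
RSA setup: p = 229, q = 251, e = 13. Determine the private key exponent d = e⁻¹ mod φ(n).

35077

φ(n) = (p−1)(q−1) = 228·250 = 57000.
Need d with 13·d ≡ 1 (mod 57000). Apply the extended Euclidean algorithm:
57000 = 4384·13 + 8
13 = 1·8 + 5
8 = 1·5 + 3
5 = 1·3 + 2
3 = 1·2 + 1
2 = 2·1 + 0
Back-substitute:
1 = 3 − 2
1 = −5 + 2·3
1 = 2·8 − 3·5
1 = −3·13 + 5·8
1 = 5·57000 − 21923·13
So 13·(-21923) ≡ 1 (mod 57000), hence d ≡ -21923 ≡ 35077 (mod 57000).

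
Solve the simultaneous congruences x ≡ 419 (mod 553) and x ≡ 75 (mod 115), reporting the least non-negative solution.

Write x = 419 + 553·k. Then 553·k ≡ 75 − 419 ≡ 1 (mod 115).
Need 553⁻¹ mod 115. Extended Euclid on (115, 93):
115 = 1*93 + 22
93 = 4*22 + 5
22 = 4*5 + 2
5 = 2*2 + 1
2 = 2*1 + 0
Back-substitute:
1 = 5 − 2·2
1 = −2·22 + 9·5
1 = 9·93 − 38·22
1 = −38·115 + 47·93
553⁻¹ ≡ 47 (mod 115), so k ≡ 47·1 ≡ 47 (mod 115).
x = 419 + 553·47 = 26410.

26410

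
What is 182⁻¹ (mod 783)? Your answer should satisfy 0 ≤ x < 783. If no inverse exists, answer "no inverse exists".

185

Run Euclid on (783, 182):
783 = 4×182 + 55
182 = 3×55 + 17
55 = 3×17 + 4
17 = 4×4 + 1
4 = 4×1 + 0
Since gcd(182, 783) = 1, back-substitute to write 1 as a combination:
1 = 17 − 4·4
1 = −4·55 + 13·17
1 = 13·182 − 43·55
1 = −43·783 + 185·182
So 182·185 ≡ 1 (mod 783).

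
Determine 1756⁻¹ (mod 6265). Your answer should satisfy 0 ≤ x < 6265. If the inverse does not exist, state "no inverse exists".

5291

Extended Euclidean algorithm:
6265 = 3×1756 + 997
1756 = 1×997 + 759
997 = 1×759 + 238
759 = 3×238 + 45
238 = 5×45 + 13
45 = 3×13 + 6
13 = 2×6 + 1
6 = 6×1 + 0
Since gcd(1756, 6265) = 1, back-substitute to write 1 as a combination:
1 = 13 − 2·6
1 = −2·45 + 7·13
1 = 7·238 − 37·45
1 = −37·759 + 118·238
1 = 118·997 − 155·759
1 = −155·1756 + 273·997
1 = 273·6265 − 974·1756
So 1756·(-974) ≡ 1 (mod 6265), and -974 ≡ 5291 (mod 6265).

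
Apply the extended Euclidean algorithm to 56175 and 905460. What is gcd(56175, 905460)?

15

Repeated division:
905460 = 16×56175 + 6660
56175 = 8×6660 + 2895
6660 = 2×2895 + 870
2895 = 3×870 + 285
870 = 3×285 + 15
285 = 19×15 + 0
gcd(56175, 905460) = 15.
Express as a combination:
15 = 870 − 3·285
15 = −3·2895 + 10·870
15 = 10·6660 − 23·2895
15 = −23·56175 + 194·6660
15 = 194·905460 − 3127·56175
So 15 = (194)·905460 + (-3127)·56175.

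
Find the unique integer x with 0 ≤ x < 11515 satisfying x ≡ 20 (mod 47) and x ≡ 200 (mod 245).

Write x = 20 + 47·k. Then 47·k ≡ 200 − 20 ≡ 180 (mod 245).
Need 47⁻¹ mod 245. Extended Euclid on (245, 47):
245 = 5*47 + 10
47 = 4*10 + 7
10 = 1*7 + 3
7 = 2*3 + 1
3 = 3*1 + 0
Back-substitute:
1 = 7 − 2·3
1 = −2·10 + 3·7
1 = 3·47 − 14·10
1 = −14·245 + 73·47
47⁻¹ ≡ 73 (mod 245), so k ≡ 73·180 ≡ 155 (mod 245).
x = 20 + 47·155 = 7305.

7305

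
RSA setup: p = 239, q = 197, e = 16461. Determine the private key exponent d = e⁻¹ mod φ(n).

φ(n) = (p−1)(q−1) = 238·196 = 46648.
Need d with 16461·d ≡ 1 (mod 46648). Apply the extended Euclidean algorithm:
46648 = 2·16461 + 13726
16461 = 1·13726 + 2735
13726 = 5·2735 + 51
2735 = 53·51 + 32
51 = 1·32 + 19
32 = 1·19 + 13
19 = 1·13 + 6
13 = 2·6 + 1
6 = 6·1 + 0
Back-substitute:
1 = 13 − 2·6
1 = −2·19 + 3·13
1 = 3·32 − 5·19
1 = −5·51 + 8·32
1 = 8·2735 − 429·51
1 = −429·13726 + 2153·2735
1 = 2153·16461 − 2582·13726
1 = −2582·46648 + 7317·16461
So 16461·7317 ≡ 1 (mod 46648), hence d = 7317.

7317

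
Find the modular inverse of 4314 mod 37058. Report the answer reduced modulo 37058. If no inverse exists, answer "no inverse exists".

Euclidean algorithm on 37058, 4314:
37058 = 8×4314 + 2546
4314 = 1×2546 + 1768
2546 = 1×1768 + 778
1768 = 2×778 + 212
778 = 3×212 + 142
212 = 1×142 + 70
142 = 2×70 + 2
70 = 35×2 + 0
The gcd is 2, not 1, hence no inverse exists.

no inverse exists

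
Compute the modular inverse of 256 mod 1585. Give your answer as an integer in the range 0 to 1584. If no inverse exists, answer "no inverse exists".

291

Run Euclid on (1585, 256):
1585 = 6*256 + 49
256 = 5*49 + 11
49 = 4*11 + 5
11 = 2*5 + 1
5 = 5*1 + 0
The gcd is 1. Working backward:
1 = 11 − 2·5
1 = −2·49 + 9·11
1 = 9·256 − 47·49
1 = −47·1585 + 291·256
So 256·291 ≡ 1 (mod 1585).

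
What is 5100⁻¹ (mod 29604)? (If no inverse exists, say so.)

Euclidean algorithm on 29604, 5100:
29604 = 5×5100 + 4104
5100 = 1×4104 + 996
4104 = 4×996 + 120
996 = 8×120 + 36
120 = 3×36 + 12
36 = 3×12 + 0
gcd(5100, 29604) = 12 ≠ 1, so 5100 has no multiplicative inverse modulo 29604.

no inverse exists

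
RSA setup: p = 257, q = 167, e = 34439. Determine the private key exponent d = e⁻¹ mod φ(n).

φ(n) = (p−1)(q−1) = 256·166 = 42496.
Need d with 34439·d ≡ 1 (mod 42496). Apply the extended Euclidean algorithm:
42496 = 1*34439 + 8057
34439 = 4*8057 + 2211
8057 = 3*2211 + 1424
2211 = 1*1424 + 787
1424 = 1*787 + 637
787 = 1*637 + 150
637 = 4*150 + 37
150 = 4*37 + 2
37 = 18*2 + 1
2 = 2*1 + 0
Back-substitute:
1 = 37 − 18·2
1 = −18·150 + 73·37
1 = 73·637 − 310·150
1 = −310·787 + 383·637
1 = 383·1424 − 693·787
1 = −693·2211 + 1076·1424
1 = 1076·8057 − 3921·2211
1 = −3921·34439 + 16760·8057
1 = 16760·42496 − 20681·34439
So 34439·(-20681) ≡ 1 (mod 42496), hence d ≡ -20681 ≡ 21815 (mod 42496).

21815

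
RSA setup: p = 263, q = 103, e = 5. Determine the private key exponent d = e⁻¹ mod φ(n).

5345

φ(n) = (p−1)(q−1) = 262·102 = 26724.
Need d with 5·d ≡ 1 (mod 26724). Apply the extended Euclidean algorithm:
26724 = 5344×5 + 4
5 = 1×4 + 1
4 = 4×1 + 0
Back-substitute:
1 = 5 − 4
1 = −26724 + 5345·5
So 5·5345 ≡ 1 (mod 26724), hence d = 5345.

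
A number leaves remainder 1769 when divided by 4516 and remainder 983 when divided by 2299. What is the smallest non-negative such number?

Write x = 1769 + 4516·k. Then 4516·k ≡ 983 − 1769 ≡ 1513 (mod 2299).
Need 4516⁻¹ mod 2299. Extended Euclid on (2299, 2217):
2299 = 1·2217 + 82
2217 = 27·82 + 3
82 = 27·3 + 1
3 = 3·1 + 0
Back-substitute:
1 = 82 − 27·3
1 = −27·2217 + 730·82
1 = 730·2299 − 757·2217
4516⁻¹ ≡ 1542 (mod 2299), so k ≡ 1542·1513 ≡ 1860 (mod 2299).
x = 1769 + 4516·1860 = 8401529.

8401529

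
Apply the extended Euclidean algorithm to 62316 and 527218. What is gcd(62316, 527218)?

Euclidean algorithm:
527218 = 8*62316 + 28690
62316 = 2*28690 + 4936
28690 = 5*4936 + 4010
4936 = 1*4010 + 926
4010 = 4*926 + 306
926 = 3*306 + 8
306 = 38*8 + 2
8 = 4*2 + 0
gcd(62316, 527218) = 2.
Working backward:
2 = 306 − 38·8
2 = −38·926 + 115·306
2 = 115·4010 − 498·926
2 = −498·4936 + 613·4010
2 = 613·28690 − 3563·4936
2 = −3563·62316 + 7739·28690
2 = 7739·527218 − 65475·62316
So 2 = (7739)·527218 + (-65475)·62316.

2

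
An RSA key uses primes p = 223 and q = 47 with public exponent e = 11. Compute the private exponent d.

φ(n) = (p−1)(q−1) = 222·46 = 10212.
Need d with 11·d ≡ 1 (mod 10212). Apply the extended Euclidean algorithm:
10212 = 928·11 + 4
11 = 2·4 + 3
4 = 1·3 + 1
3 = 3·1 + 0
Back-substitute:
1 = 4 − 3
1 = −11 + 3·4
1 = 3·10212 − 2785·11
So 11·(-2785) ≡ 1 (mod 10212), hence d ≡ -2785 ≡ 7427 (mod 10212).

7427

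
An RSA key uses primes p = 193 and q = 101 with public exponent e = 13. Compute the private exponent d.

φ(n) = (p−1)(q−1) = 192·100 = 19200.
Need d with 13·d ≡ 1 (mod 19200). Apply the extended Euclidean algorithm:
19200 = 1476×13 + 12
13 = 1×12 + 1
12 = 12×1 + 0
Back-substitute:
1 = 13 − 12
1 = −19200 + 1477·13
So 13·1477 ≡ 1 (mod 19200), hence d = 1477.

1477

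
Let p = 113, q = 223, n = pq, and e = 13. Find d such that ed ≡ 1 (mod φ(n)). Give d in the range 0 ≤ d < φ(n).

φ(n) = (p−1)(q−1) = 112·222 = 24864.
Need d with 13·d ≡ 1 (mod 24864). Apply the extended Euclidean algorithm:
24864 = 1912·13 + 8
13 = 1·8 + 5
8 = 1·5 + 3
5 = 1·3 + 2
3 = 1·2 + 1
2 = 2·1 + 0
Back-substitute:
1 = 3 − 2
1 = −5 + 2·3
1 = 2·8 − 3·5
1 = −3·13 + 5·8
1 = 5·24864 − 9563·13
So 13·(-9563) ≡ 1 (mod 24864), hence d ≡ -9563 ≡ 15301 (mod 24864).

15301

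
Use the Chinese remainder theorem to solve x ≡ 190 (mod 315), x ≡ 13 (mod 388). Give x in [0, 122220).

Write x = 190 + 315·k. Then 315·k ≡ 13 − 190 ≡ 211 (mod 388).
Need 315⁻¹ mod 388. Extended Euclid on (388, 315):
388 = 1×315 + 73
315 = 4×73 + 23
73 = 3×23 + 4
23 = 5×4 + 3
4 = 1×3 + 1
3 = 3×1 + 0
Back-substitute:
1 = 4 − 3
1 = −23 + 6·4
1 = 6·73 − 19·23
1 = −19·315 + 82·73
1 = 82·388 − 101·315
315⁻¹ ≡ 287 (mod 388), so k ≡ 287·211 ≡ 29 (mod 388).
x = 190 + 315·29 = 9325.

9325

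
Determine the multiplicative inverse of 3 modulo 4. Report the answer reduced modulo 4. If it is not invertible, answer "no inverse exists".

3

Extended Euclidean algorithm:
4 = 1*3 + 1
3 = 3*1 + 0
gcd = 1, so the inverse exists. Back-substitute:
1 = 4 − 3
So 3·(-1) ≡ 1 (mod 4), and -1 ≡ 3 (mod 4).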